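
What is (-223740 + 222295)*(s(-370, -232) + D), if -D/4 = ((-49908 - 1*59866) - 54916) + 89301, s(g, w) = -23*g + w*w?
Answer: -525821050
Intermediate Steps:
s(g, w) = w**2 - 23*g (s(g, w) = -23*g + w**2 = w**2 - 23*g)
D = 301556 (D = -4*(((-49908 - 1*59866) - 54916) + 89301) = -4*(((-49908 - 59866) - 54916) + 89301) = -4*((-109774 - 54916) + 89301) = -4*(-164690 + 89301) = -4*(-75389) = 301556)
(-223740 + 222295)*(s(-370, -232) + D) = (-223740 + 222295)*(((-232)**2 - 23*(-370)) + 301556) = -1445*((53824 + 8510) + 301556) = -1445*(62334 + 301556) = -1445*363890 = -525821050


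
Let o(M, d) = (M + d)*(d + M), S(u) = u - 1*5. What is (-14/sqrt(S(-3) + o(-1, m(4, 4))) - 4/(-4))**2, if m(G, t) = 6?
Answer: 213/17 - 28*sqrt(17)/17 ≈ 5.7384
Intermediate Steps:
S(u) = -5 + u (S(u) = u - 5 = -5 + u)
o(M, d) = (M + d)**2 (o(M, d) = (M + d)*(M + d) = (M + d)**2)
(-14/sqrt(S(-3) + o(-1, m(4, 4))) - 4/(-4))**2 = (-14/sqrt((-5 - 3) + (-1 + 6)**2) - 4/(-4))**2 = (-14/sqrt(-8 + 5**2) - 4*(-1/4))**2 = (-14/sqrt(-8 + 25) + 1)**2 = (-14*sqrt(17)/17 + 1)**2 = (1 - 14*sqrt(17)/17)**2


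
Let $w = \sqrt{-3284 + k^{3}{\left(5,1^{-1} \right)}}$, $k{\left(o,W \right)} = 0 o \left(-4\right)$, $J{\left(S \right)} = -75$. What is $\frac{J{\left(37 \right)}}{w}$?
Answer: $\frac{75 i \sqrt{821}}{1642} \approx 1.3088 i$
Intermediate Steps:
$k{\left(o,W \right)} = 0$ ($k{\left(o,W \right)} = 0 \left(-4\right) = 0$)
$w = 2 i \sqrt{821}$ ($w = \sqrt{-3284 + 0^{3}} = \sqrt{-3284 + 0} = \sqrt{-3284} = 2 i \sqrt{821} \approx 57.306 i$)
$\frac{J{\left(37 \right)}}{w} = - \frac{75}{2 i \sqrt{821}} = - 75 \left(- \frac{i \sqrt{821}}{1642}\right) = \frac{75 i \sqrt{821}}{1642}$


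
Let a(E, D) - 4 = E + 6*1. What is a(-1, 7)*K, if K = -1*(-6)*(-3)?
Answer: -162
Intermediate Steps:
a(E, D) = 10 + E (a(E, D) = 4 + (E + 6*1) = 4 + (E + 6) = 4 + (6 + E) = 10 + E)
K = -18 (K = 6*(-3) = -18)
a(-1, 7)*K = (10 - 1)*(-18) = 9*(-18) = -162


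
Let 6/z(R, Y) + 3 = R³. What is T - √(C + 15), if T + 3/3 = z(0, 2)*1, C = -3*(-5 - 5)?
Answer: -3 - 3*√5 ≈ -9.7082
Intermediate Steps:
z(R, Y) = 6/(-3 + R³)
C = 30 (C = -3*(-10) = 30)
T = -3 (T = -1 + (6/(-3 + 0³))*1 = -1 + (6/(-3 + 0))*1 = -1 + (6/(-3))*1 = -1 + (6*(-⅓))*1 = -1 - 2*1 = -1 - 2 = -3)
T - √(C + 15) = -3 - √(30 + 15) = -3 - √45 = -3 - 3*√5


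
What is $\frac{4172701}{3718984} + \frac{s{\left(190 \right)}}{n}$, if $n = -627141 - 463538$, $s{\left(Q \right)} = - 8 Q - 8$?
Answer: $\frac{4556759961531}{4056217750136} \approx 1.1234$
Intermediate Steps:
$s{\left(Q \right)} = -8 - 8 Q$
$n = -1090679$
$\frac{4172701}{3718984} + \frac{s{\left(190 \right)}}{n} = \frac{4172701}{3718984} + \frac{-8 - 1520}{-1090679} = 4172701 \cdot \frac{1}{3718984} + \left(-8 - 1520\right) \left(- \frac{1}{1090679}\right) = \frac{4172701}{3718984} - - \frac{1528}{1090679} = \frac{4172701}{3718984} + \frac{1528}{1090679} = \frac{4556759961531}{4056217750136}$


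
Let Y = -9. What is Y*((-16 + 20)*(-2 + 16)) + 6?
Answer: -498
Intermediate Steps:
Y*((-16 + 20)*(-2 + 16)) + 6 = -9*(-16 + 20)*(-2 + 16) + 6 = -36*14 + 6 = -9*56 + 6 = -504 + 6 = -498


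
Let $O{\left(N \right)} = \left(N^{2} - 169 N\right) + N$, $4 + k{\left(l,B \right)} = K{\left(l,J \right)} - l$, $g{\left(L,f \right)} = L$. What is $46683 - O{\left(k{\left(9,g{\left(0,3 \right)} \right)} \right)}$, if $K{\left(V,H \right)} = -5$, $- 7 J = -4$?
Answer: $43335$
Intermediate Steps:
$J = \frac{4}{7}$ ($J = \left(- \frac{1}{7}\right) \left(-4\right) = \frac{4}{7} \approx 0.57143$)
$k{\left(l,B \right)} = -9 - l$ ($k{\left(l,B \right)} = -4 - \left(5 + l\right) = -9 - l$)
$O{\left(N \right)} = N^{2} - 168 N$
$46683 - O{\left(k{\left(9,g{\left(0,3 \right)} \right)} \right)} = 46683 - \left(-9 - 9\right) \left(-168 - 18\right) = 46683 - - 18 \left(-168 - 18\right) = 46683 - \left(-18\right) \left(-186\right) = 46683 - 3348 = 43335$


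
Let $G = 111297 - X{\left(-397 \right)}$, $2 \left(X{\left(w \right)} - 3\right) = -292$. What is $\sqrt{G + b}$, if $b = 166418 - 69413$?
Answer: $\sqrt{208445} \approx 456.56$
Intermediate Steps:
$b = 97005$
$X{\left(w \right)} = -143$ ($X{\left(w \right)} = 3 + \frac{1}{2} \left(-292\right) = 3 - 146 = -143$)
$G = 111440$ ($G = 111297 - -143 = 111297 + 143 = 111440$)
$\sqrt{G + b} = \sqrt{111440 + 97005} = \sqrt{208445}$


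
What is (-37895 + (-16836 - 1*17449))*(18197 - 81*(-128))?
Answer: -2061821700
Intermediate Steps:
(-37895 + (-16836 - 1*17449))*(18197 - 81*(-128)) = (-37895 + (-16836 - 17449))*(18197 + 10368) = (-37895 - 34285)*28565 = -72180*28565 = -2061821700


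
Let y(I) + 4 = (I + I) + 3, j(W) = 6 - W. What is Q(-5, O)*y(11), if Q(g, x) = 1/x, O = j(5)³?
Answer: 21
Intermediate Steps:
O = 1 (O = (6 - 1*5)³ = (6 - 5)³ = 1³ = 1)
y(I) = -1 + 2*I (y(I) = -4 + ((I + I) + 3) = -4 + (2*I + 3) = -4 + (3 + 2*I) = -1 + 2*I)
Q(-5, O)*y(11) = (-1 + 2*11)/1 = 1*(-1 + 22) = 1*21 = 21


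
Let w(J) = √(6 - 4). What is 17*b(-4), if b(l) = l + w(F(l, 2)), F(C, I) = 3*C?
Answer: -68 + 17*√2 ≈ -43.958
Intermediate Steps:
w(J) = √2
b(l) = l + √2
17*b(-4) = 17*(-4 + √2) = -68 + 17*√2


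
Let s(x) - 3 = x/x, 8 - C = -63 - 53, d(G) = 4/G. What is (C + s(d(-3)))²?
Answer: 16384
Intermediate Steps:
C = 124 (C = 8 - (-63 - 53) = 8 - 1*(-116) = 8 + 116 = 124)
s(x) = 4 (s(x) = 3 + x/x = 3 + 1 = 4)
(C + s(d(-3)))² = (124 + 4)² = 128² = 16384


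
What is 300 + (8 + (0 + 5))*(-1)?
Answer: 287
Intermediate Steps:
300 + (8 + (0 + 5))*(-1) = 300 + (8 + 5)*(-1) = 300 + 13*(-1) = 300 - 13 = 287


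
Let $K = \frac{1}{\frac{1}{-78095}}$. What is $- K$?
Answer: $78095$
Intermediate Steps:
$K = -78095$ ($K = \frac{1}{- \frac{1}{78095}} = -78095$)
$- K = \left(-1\right) \left(-78095\right) = 78095$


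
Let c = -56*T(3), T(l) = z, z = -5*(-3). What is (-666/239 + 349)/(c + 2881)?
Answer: 6365/37523 ≈ 0.16963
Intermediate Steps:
z = 15
T(l) = 15
c = -840 (c = -56*15 = -840)
(-666/239 + 349)/(c + 2881) = (-666/239 + 349)/(-840 + 2881) = (-666*1/239 + 349)/2041 = (-666/239 + 349)*(1/2041) = (82745/239)*(1/2041) = 6365/37523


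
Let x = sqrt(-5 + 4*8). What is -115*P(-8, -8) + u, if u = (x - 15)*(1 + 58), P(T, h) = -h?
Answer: -1805 + 177*sqrt(3) ≈ -1498.4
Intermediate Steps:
x = 3*sqrt(3) (x = sqrt(-5 + 32) = sqrt(27) = 3*sqrt(3) ≈ 5.1962)
u = -885 + 177*sqrt(3) (u = (3*sqrt(3) - 15)*(1 + 58) = (-15 + 3*sqrt(3))*59 = -885 + 177*sqrt(3) ≈ -578.43)
-115*P(-8, -8) + u = -(-115)*(-8) + (-885 + 177*sqrt(3)) = -115*8 + (-885 + 177*sqrt(3)) = -920 + (-885 + 177*sqrt(3)) = -1805 + 177*sqrt(3)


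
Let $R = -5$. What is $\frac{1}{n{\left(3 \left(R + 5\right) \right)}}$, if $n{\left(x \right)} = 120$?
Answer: $\frac{1}{120} \approx 0.0083333$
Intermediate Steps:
$\frac{1}{n{\left(3 \left(R + 5\right) \right)}} = \frac{1}{120}$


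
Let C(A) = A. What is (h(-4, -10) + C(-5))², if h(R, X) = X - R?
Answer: 121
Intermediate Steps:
(h(-4, -10) + C(-5))² = ((-10 - 1*(-4)) - 5)² = ((-10 + 4) - 5)² = (-6 - 5)² = (-11)² = 121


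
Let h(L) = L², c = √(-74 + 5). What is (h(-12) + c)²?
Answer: (144 + I*√69)² ≈ 20667.0 + 2392.3*I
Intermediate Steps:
c = I*√69 (c = √(-69) = I*√69 ≈ 8.3066*I)
(h(-12) + c)² = ((-12)² + I*√69)² = (144 + I*√69)²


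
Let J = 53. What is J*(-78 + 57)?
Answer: -1113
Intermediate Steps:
J*(-78 + 57) = 53*(-78 + 57) = 53*(-21) = -1113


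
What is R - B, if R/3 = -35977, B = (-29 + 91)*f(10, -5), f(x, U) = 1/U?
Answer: -539593/5 ≈ -1.0792e+5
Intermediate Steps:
f(x, U) = 1/U
B = -62/5 (B = (-29 + 91)/(-5) = 62*(-1/5) = -62/5 ≈ -12.400)
R = -107931 (R = 3*(-35977) = -107931)
R - B = -107931 - 1*(-62/5) = -107931 + 62/5 = -539593/5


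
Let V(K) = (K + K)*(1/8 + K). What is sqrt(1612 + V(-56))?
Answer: sqrt(7870) ≈ 88.713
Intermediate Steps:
V(K) = 2*K*(1/8 + K) (V(K) = (2*K)*(1/8 + K) = 2*K*(1/8 + K))
sqrt(1612 + V(-56)) = sqrt(1612 + (1/4)*(-56)*(1 + 8*(-56))) = sqrt(1612 + (1/4)*(-56)*(1 - 448)) = sqrt(1612 + (1/4)*(-56)*(-447)) = sqrt(1612 + 6258) = sqrt(7870)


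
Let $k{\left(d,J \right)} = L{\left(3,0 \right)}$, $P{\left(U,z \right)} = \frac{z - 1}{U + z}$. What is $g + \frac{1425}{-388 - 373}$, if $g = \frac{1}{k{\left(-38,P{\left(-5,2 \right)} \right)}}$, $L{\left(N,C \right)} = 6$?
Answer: $- \frac{7789}{4566} \approx -1.7059$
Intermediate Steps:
$P{\left(U,z \right)} = \frac{-1 + z}{U + z}$
$k{\left(d,J \right)} = 6$
$g = \frac{1}{6} \approx 0.16667$
$g + \frac{1425}{-388 - 373} = \frac{1}{6} + \frac{1425}{-388 - 373} = \frac{1}{6} + \frac{1425}{-761} = \frac{1}{6} + 1425 \left(- \frac{1}{761}\right) = \frac{1}{6} - \frac{1425}{761} = - \frac{7789}{4566}$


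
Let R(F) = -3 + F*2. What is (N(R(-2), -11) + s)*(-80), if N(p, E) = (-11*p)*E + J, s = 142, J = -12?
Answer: 57360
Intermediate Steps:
R(F) = -3 + 2*F
N(p, E) = -12 - 11*E*p (N(p, E) = (-11*p)*E - 12 = -11*E*p - 12 = -12 - 11*E*p)
(N(R(-2), -11) + s)*(-80) = ((-12 - 11*(-11)*(-3 + 2*(-2))) + 142)*(-80) = ((-12 - 11*(-11)*(-3 - 4)) + 142)*(-80) = ((-12 - 11*(-11)*(-7)) + 142)*(-80) = ((-12 - 847) + 142)*(-80) = (-859 + 142)*(-80) = -717*(-80) = 57360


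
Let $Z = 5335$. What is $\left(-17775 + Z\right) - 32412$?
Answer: $-44852$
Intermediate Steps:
$\left(-17775 + Z\right) - 32412 = \left(-17775 + 5335\right) - 32412 = -12440 - 32412 = -44852$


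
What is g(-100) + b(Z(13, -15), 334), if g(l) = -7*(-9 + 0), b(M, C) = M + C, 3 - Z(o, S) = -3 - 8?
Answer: 411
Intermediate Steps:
Z(o, S) = 14 (Z(o, S) = 3 - (-3 - 8) = 3 - 1*(-11) = 3 + 11 = 14)
b(M, C) = C + M
g(l) = 63 (g(l) = -7*(-9) = 63)
g(-100) + b(Z(13, -15), 334) = 63 + (334 + 14) = 63 + 348 = 411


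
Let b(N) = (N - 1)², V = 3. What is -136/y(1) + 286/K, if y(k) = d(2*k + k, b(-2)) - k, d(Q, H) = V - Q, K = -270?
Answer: 18217/135 ≈ 134.94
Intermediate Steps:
b(N) = (-1 + N)²
d(Q, H) = 3 - Q
y(k) = 3 - 4*k (y(k) = (3 - (2*k + k)) - k = (3 - 3*k) - k = 3 - 4*k)
-136/y(1) + 286/K = -136/(3 - 4*1) + 286/(-270) = -136/(3 - 4) + 286*(-1/270) = -136/(-1) - 143/135 = -136*(-1) - 143/135 = 136 - 143/135 = 18217/135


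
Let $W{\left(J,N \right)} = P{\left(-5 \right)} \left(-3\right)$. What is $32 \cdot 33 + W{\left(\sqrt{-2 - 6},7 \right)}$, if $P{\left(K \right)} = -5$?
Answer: $1071$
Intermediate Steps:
$W{\left(J,N \right)} = 15$ ($W{\left(J,N \right)} = \left(-5\right) \left(-3\right) = 15$)
$32 \cdot 33 + W{\left(\sqrt{-2 - 6},7 \right)} = 32 \cdot 33 + 15 = 1056 + 15 = 1071$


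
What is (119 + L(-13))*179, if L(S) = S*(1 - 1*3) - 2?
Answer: 25597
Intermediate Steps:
L(S) = -2 - 2*S (L(S) = S*(1 - 3) - 2 = S*(-2) - 2 = -2*S - 2 = -2 - 2*S)
(119 + L(-13))*179 = (119 + (-2 - 2*(-13)))*179 = (119 + (-2 + 26))*179 = (119 + 24)*179 = 143*179 = 25597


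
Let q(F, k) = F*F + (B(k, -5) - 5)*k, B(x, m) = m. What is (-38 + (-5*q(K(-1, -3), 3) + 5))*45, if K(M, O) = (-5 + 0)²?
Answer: -135360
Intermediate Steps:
K(M, O) = 25 (K(M, O) = (-5)² = 25)
q(F, k) = F² - 10*k (q(F, k) = F*F + (-5 - 5)*k = F² - 10*k)
(-38 + (-5*q(K(-1, -3), 3) + 5))*45 = (-38 + (-5*(25² - 10*3) + 5))*45 = (-38 + (-5*(625 - 30) + 5))*45 = (-38 + (-5*595 + 5))*45 = (-38 + (-2975 + 5))*45 = (-38 - 2970)*45 = -3008*45 = -135360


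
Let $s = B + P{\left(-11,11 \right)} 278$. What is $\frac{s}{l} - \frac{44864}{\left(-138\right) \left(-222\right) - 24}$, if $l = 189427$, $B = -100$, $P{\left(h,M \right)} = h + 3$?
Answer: $- \frac{306056972}{207097833} \approx -1.4778$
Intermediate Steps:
$P{\left(h,M \right)} = 3 + h$
$s = -2324$ ($s = -100 + \left(3 - 11\right) 278 = -100 - 2224 = -2324$)
$\frac{s}{l} - \frac{44864}{\left(-138\right) \left(-222\right) - 24} = - \frac{2324}{189427} - \frac{44864}{\left(-138\right) \left(-222\right) - 24} = \left(-2324\right) \frac{1}{189427} - \frac{44864}{30636 - 24} = - \frac{332}{27061} - \frac{44864}{30612} = - \frac{332}{27061} - \frac{11216}{7653} = - \frac{306056972}{207097833}$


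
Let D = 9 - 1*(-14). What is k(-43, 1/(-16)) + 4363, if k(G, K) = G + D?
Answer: 4343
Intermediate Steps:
D = 23 (D = 9 + 14 = 23)
k(G, K) = 23 + G (k(G, K) = G + 23 = 23 + G)
k(-43, 1/(-16)) + 4363 = (23 - 43) + 4363 = -20 + 4363 = 4343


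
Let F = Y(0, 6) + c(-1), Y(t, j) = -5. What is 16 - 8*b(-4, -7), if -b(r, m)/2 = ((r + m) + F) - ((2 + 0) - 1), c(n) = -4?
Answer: -320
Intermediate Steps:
F = -9 (F = -5 - 4 = -9)
b(r, m) = 20 - 2*m - 2*r (b(r, m) = -2*(((r + m) - 9) - ((2 + 0) - 1)) = -2*(((m + r) - 9) - (2 - 1)) = -2*((-9 + m + r) - 1*1) = -2*((-9 + m + r) - 1) = -2*(-10 + m + r) = 20 - 2*m - 2*r)
16 - 8*b(-4, -7) = 16 - 8*(20 - 2*(-7) - 2*(-4)) = 16 - 8*(20 + 14 + 8) = 16 - 8*42 = 16 - 336 = -320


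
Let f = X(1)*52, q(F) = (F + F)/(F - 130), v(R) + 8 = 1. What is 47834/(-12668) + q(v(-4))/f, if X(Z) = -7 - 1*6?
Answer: -276886235/73325551 ≈ -3.7761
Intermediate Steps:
v(R) = -7 (v(R) = -8 + 1 = -7)
X(Z) = -13 (X(Z) = -7 - 6 = -13)
q(F) = 2*F/(-130 + F) (q(F) = (2*F)/(-130 + F) = 2*F/(-130 + F))
f = -676 (f = -13*52 = -676)
47834/(-12668) + q(v(-4))/f = 47834/(-12668) + (2*(-7)/(-130 - 7))/(-676) = 47834*(-1/12668) + (2*(-7)/(-137))*(-1/676) = -23917/6334 + (2*(-7)*(-1/137))*(-1/676) = -23917/6334 + (14/137)*(-1/676) = -23917/6334 - 7/46306 = -276886235/73325551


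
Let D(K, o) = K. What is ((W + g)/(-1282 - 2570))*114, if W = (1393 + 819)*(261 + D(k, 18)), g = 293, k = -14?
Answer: -3462161/214 ≈ -16178.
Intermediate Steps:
W = 546364 (W = (1393 + 819)*(261 - 14) = 2212*247 = 546364)
((W + g)/(-1282 - 2570))*114 = ((546364 + 293)/(-1282 - 2570))*114 = (546657/(-3852))*114 = (546657*(-1/3852))*114 = -182219/1284*114 = -3462161/214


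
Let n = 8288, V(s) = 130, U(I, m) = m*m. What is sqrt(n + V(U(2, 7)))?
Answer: sqrt(8418) ≈ 91.750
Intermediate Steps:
U(I, m) = m**2
sqrt(n + V(U(2, 7))) = sqrt(8288 + 130) = sqrt(8418)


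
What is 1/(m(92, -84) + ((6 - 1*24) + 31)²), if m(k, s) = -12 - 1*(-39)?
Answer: 1/196 ≈ 0.0051020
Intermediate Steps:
m(k, s) = 27 (m(k, s) = -12 + 39 = 27)
1/(m(92, -84) + ((6 - 1*24) + 31)²) = 1/(27 + ((6 - 1*24) + 31)²) = 1/(27 + ((6 - 24) + 31)²) = 1/(27 + (-18 + 31)²) = 1/(27 + 13²) = 1/(27 + 169) = 1/196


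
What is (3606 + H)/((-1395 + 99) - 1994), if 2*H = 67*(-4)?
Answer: -248/235 ≈ -1.0553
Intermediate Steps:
H = -134 (H = (67*(-4))/2 = (1/2)*(-268) = -134)
(3606 + H)/((-1395 + 99) - 1994) = (3606 - 134)/((-1395 + 99) - 1994) = 3472/(-1296 - 1994) = 3472/(-3290) = 3472*(-1/3290) = -248/235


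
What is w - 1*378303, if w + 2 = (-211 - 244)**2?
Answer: -171280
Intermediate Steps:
w = 207023 (w = -2 + (-211 - 244)**2 = -2 + (-455)**2 = -2 + 207025 = 207023)
w - 1*378303 = 207023 - 1*378303 = 207023 - 378303 = -171280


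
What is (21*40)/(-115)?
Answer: -168/23 ≈ -7.3043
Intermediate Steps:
(21*40)/(-115) = 840*(-1/115) = -168/23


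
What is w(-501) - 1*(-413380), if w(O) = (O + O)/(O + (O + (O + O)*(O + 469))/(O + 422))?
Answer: 29350059/71 ≈ 4.1338e+5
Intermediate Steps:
w(O) = 2*O/(O + (O + 2*O*(469 + O))/(422 + O)) (w(O) = (2*O)/(O + (O + (2*O)*(469 + O))/(422 + O)) = (2*O)/(O + (O + 2*O*(469 + O))/(422 + O)) = 2*O/(O + (O + 2*O*(469 + O))/(422 + O)))
w(-501) - 1*(-413380) = 2*(422 - 501)/(1361 + 3*(-501)) - 1*(-413380) = 2*(-79)/(1361 - 1503) + 413380 = 2*(-79)/(-142) + 413380 = 2*(-1/142)*(-79) + 413380 = 79/71 + 413380 = 29350059/71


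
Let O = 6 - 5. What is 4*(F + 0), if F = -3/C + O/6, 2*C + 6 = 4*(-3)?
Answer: 2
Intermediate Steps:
O = 1
C = -9 (C = -3 + (4*(-3))/2 = -3 + (1/2)*(-12) = -3 - 6 = -9)
F = 1/2 (F = -3/(-9) + 1/6 = -3*(-1/9) + 1*(1/6) = 1/3 + 1/6 = 1/2 ≈ 0.50000)
4*(F + 0) = 4*(1/2 + 0) = 4*(1/2) = 2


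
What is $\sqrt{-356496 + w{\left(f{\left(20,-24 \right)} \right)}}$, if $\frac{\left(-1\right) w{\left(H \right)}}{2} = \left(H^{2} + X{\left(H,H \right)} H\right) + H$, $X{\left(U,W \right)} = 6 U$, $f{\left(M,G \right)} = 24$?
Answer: $24 i \sqrt{633} \approx 603.83 i$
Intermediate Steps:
$w{\left(H \right)} = - 14 H^{2} - 2 H$ ($w{\left(H \right)} = - 2 \left(\left(H^{2} + 6 H H\right) + H\right) = - 2 \left(\left(H^{2} + 6 H^{2}\right) + H\right) = - 2 \left(7 H^{2} + H\right) = - 2 \left(H + 7 H^{2}\right) = - 14 H^{2} - 2 H$)
$\sqrt{-356496 + w{\left(f{\left(20,-24 \right)} \right)}} = \sqrt{-356496 - 48 \left(1 + 7 \cdot 24\right)} = \sqrt{-356496 - 48 \left(1 + 168\right)} = \sqrt{-356496 - 48 \cdot 169} = \sqrt{-356496 - 8112} = \sqrt{-364608} = 24 i \sqrt{633}$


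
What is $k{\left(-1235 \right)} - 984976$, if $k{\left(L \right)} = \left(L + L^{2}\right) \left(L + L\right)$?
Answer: $-3765240276$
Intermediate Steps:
$k{\left(L \right)} = 2 L \left(L + L^{2}\right)$ ($k{\left(L \right)} = \left(L + L^{2}\right) 2 L = 2 L \left(L + L^{2}\right)$)
$k{\left(-1235 \right)} - 984976 = 2 \left(-1235\right)^{2} \left(1 - 1235\right) - 984976 = 2 \cdot 1525225 \left(-1234\right) - 984976 = -3764255300 - 984976 = -3765240276$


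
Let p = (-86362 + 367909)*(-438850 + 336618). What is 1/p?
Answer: -1/28783112904 ≈ -3.4743e-11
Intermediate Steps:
p = -28783112904 (p = 281547*(-102232) = -28783112904)
1/p = 1/(-28783112904) = -1/28783112904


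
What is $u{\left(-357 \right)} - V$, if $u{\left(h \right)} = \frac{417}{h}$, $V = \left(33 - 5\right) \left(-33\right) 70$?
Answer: $\frac{7696781}{119} \approx 64679.0$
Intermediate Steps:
$V = -64680$ ($V = 28 \left(-33\right) 70 = \left(-924\right) 70 = -64680$)
$u{\left(-357 \right)} - V = \frac{417}{-357} - -64680 = 417 \left(- \frac{1}{357}\right) + 64680 = - \frac{139}{119} + 64680 = \frac{7696781}{119}$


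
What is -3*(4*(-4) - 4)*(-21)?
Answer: -1260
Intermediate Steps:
-3*(4*(-4) - 4)*(-21) = -3*(-16 - 4)*(-21) = -3*(-20)*(-21) = 60*(-21) = -1260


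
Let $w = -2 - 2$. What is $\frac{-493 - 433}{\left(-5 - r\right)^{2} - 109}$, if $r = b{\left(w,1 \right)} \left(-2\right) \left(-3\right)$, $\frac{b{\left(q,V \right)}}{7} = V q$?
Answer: $- \frac{463}{13230} \approx -0.034996$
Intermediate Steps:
$w = -4$
$b{\left(q,V \right)} = 7 V q$
$r = -168$ ($r = 7 \cdot 1 \left(-4\right) \left(-2\right) \left(-3\right) = \left(-28\right) \left(-2\right) \left(-3\right) = 56 \left(-3\right) = -168$)
$\frac{-493 - 433}{\left(-5 - r\right)^{2} - 109} = \frac{-493 - 433}{\left(-5 - -168\right)^{2} - 109} = - \frac{926}{\left(-5 + 168\right)^{2} - 109} = - \frac{926}{163^{2} - 109} = - \frac{926}{26569 - 109} = - \frac{926}{26460} = \left(-926\right) \frac{1}{26460} = - \frac{463}{13230}$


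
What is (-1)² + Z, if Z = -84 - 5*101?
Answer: -588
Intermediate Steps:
Z = -589 (Z = -84 - 505 = -589)
(-1)² + Z = (-1)² - 589 = 1 - 589 = -588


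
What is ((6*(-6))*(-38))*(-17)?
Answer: -23256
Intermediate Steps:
((6*(-6))*(-38))*(-17) = -36*(-38)*(-17) = 1368*(-17) = -23256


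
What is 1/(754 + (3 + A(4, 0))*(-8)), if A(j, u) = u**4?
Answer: 1/730 ≈ 0.0013699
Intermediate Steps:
1/(754 + (3 + A(4, 0))*(-8)) = 1/(754 + (3 + 0**4)*(-8)) = 1/(754 + (3 + 0)*(-8)) = 1/(754 + 3*(-8)) = 1/(754 - 24) = 1/730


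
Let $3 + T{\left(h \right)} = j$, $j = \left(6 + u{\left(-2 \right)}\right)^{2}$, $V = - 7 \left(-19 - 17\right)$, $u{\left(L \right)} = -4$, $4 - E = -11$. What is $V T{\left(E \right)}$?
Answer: $252$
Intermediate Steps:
$E = 15$ ($E = 4 - -11 = 4 + 11 = 15$)
$V = 252$ ($V = \left(-7\right) \left(-36\right) = 252$)
$j = 4$ ($j = \left(6 - 4\right)^{2} = 2^{2} = 4$)
$T{\left(h \right)} = 1$ ($T{\left(h \right)} = -3 + 4 = 1$)
$V T{\left(E \right)} = 252 \cdot 1 = 252$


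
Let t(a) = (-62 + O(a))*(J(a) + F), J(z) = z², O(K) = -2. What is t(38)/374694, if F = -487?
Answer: -10208/62449 ≈ -0.16346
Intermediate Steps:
t(a) = 31168 - 64*a² (t(a) = (-62 - 2)*(a² - 487) = -64*(-487 + a²) = 31168 - 64*a²)
t(38)/374694 = (31168 - 64*38²)/374694 = (31168 - 64*1444)*(1/374694) = (31168 - 92416)*(1/374694) = -61248*1/374694 = -10208/62449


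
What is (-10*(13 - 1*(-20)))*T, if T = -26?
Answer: 8580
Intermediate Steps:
(-10*(13 - 1*(-20)))*T = -10*(13 - 1*(-20))*(-26) = -10*(13 + 20)*(-26) = -10*33*(-26) = -330*(-26) = 8580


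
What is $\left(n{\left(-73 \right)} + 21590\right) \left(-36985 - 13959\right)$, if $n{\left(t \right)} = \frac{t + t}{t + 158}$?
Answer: $- \frac{93482443776}{85} \approx -1.0998 \cdot 10^{9}$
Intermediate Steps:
$n{\left(t \right)} = \frac{2 t}{158 + t}$
$\left(n{\left(-73 \right)} + 21590\right) \left(-36985 - 13959\right) = \left(2 \left(-73\right) \frac{1}{158 - 73} + 21590\right) \left(-36985 - 13959\right) = \left(2 \left(-73\right) \frac{1}{85} + 21590\right) \left(-50944\right) = \left(- \frac{146}{85} + 21590\right) \left(-50944\right) = \frac{1835004}{85} \left(-50944\right) = - \frac{93482443776}{85}$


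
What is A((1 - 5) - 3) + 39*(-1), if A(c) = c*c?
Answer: 10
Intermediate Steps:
A(c) = c²
A((1 - 5) - 3) + 39*(-1) = ((1 - 5) - 3)² + 39*(-1) = (-4 - 3)² - 39 = (-7)² - 39 = 49 - 39 = 10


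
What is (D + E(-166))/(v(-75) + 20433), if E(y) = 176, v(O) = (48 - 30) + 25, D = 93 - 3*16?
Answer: 221/20476 ≈ 0.010793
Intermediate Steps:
D = 45 (D = 93 - 48 = 45)
v(O) = 43 (v(O) = 18 + 25 = 43)
(D + E(-166))/(v(-75) + 20433) = (45 + 176)/(43 + 20433) = 221/20476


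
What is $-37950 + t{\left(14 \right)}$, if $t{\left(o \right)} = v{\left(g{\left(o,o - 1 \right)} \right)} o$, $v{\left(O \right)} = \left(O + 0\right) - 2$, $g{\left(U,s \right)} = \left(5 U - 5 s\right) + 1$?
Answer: $-37894$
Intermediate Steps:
$g{\left(U,s \right)} = 1 - 5 s + 5 U$ ($g{\left(U,s \right)} = \left(- 5 s + 5 U\right) + 1 = 1 - 5 s + 5 U$)
$v{\left(O \right)} = -2 + O$ ($v{\left(O \right)} = O - 2 = -2 + O$)
$t{\left(o \right)} = 4 o$ ($t{\left(o \right)} = \left(-2 + \left(1 - 5 \left(o - 1\right) + 5 o\right)\right) o = \left(-2 + \left(1 - 5 \left(-1 + o\right) + 5 o\right)\right) o = \left(-2 + \left(1 - \left(-5 + 5 o\right) + 5 o\right)\right) o = \left(-2 + 6\right) o = 4 o$)
$-37950 + t{\left(14 \right)} = -37950 + 4 \cdot 14 = -37950 + 56 = -37894$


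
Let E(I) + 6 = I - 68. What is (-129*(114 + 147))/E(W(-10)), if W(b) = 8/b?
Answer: 168345/374 ≈ 450.12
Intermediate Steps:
E(I) = -74 + I (E(I) = -6 + (I - 68) = -6 + (-68 + I) = -74 + I)
(-129*(114 + 147))/E(W(-10)) = (-129*(114 + 147))/(-74 + 8/(-10)) = (-129*261)/(-74 + 8*(-1/10)) = -33669/(-74 - 4/5) = -33669/(-374/5) = -33669*(-5/374) = 168345/374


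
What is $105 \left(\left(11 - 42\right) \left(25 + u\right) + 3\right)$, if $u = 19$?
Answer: $-142905$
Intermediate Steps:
$105 \left(\left(11 - 42\right) \left(25 + u\right) + 3\right) = 105 \left(\left(11 - 42\right) \left(25 + 19\right) + 3\right) = 105 \left(\left(-31\right) 44 + 3\right) = 105 \left(-1364 + 3\right) = 105 \left(-1361\right) = -142905$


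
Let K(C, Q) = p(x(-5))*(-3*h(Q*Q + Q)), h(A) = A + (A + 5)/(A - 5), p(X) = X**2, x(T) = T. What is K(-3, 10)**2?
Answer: 3401805625/49 ≈ 6.9425e+7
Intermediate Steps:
h(A) = A + (5 + A)/(-5 + A)
K(C, Q) = -75*(5 + (Q + Q**2)**2 - 4*Q - 4*Q**2)/(-5 + Q + Q**2) (K(C, Q) = (-5)**2*(-3*(5 + (Q*Q + Q)**2 - 4*(Q*Q + Q))/(-5 + (Q*Q + Q))) = 25*(-3*(5 + (Q**2 + Q)**2 - 4*(Q**2 + Q))/(-5 + (Q**2 + Q))) = 25*(-3*(5 + (Q + Q**2)**2 - 4*(Q + Q**2))/(-5 + (Q + Q**2))) = 25*(-3*(5 + (Q + Q**2)**2 + (-4*Q - 4*Q**2))/(-5 + Q + Q**2)) = 25*(-3*(5 + (Q + Q**2)**2 - 4*Q - 4*Q**2)/(-5 + Q + Q**2)) = -75*(5 + (Q + Q**2)**2 - 4*Q - 4*Q**2)/(-5 + Q + Q**2))
K(-3, 10)**2 = (75*(-5 - 1*10**2*(1 + 10)**2 + 4*10*(1 + 10))/(-5 + 10*(1 + 10)))**2 = (75*(-5 - 1*100*11**2 + 4*10*11)/(-5 + 10*11))**2 = (75*(-5 - 1*100*121 + 440)/(-5 + 110))**2 = (75*(-5 - 12100 + 440)/105)**2 = (75*(1/105)*(-11665))**2 = (-58325/7)**2 = 3401805625/49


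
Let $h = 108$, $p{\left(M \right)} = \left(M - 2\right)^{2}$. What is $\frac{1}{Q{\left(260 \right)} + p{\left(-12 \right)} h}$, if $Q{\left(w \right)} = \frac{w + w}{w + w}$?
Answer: $\frac{1}{21169} \approx 4.7239 \cdot 10^{-5}$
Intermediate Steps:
$p{\left(M \right)} = \left(-2 + M\right)^{2}$
$Q{\left(w \right)} = 1$ ($Q{\left(w \right)} = \frac{2 w}{2 w} = 2 w \frac{1}{2 w} = 1$)
$\frac{1}{Q{\left(260 \right)} + p{\left(-12 \right)} h} = \frac{1}{1 + \left(-2 - 12\right)^{2} \cdot 108} = \frac{1}{1 + \left(-14\right)^{2} \cdot 108} = \frac{1}{1 + 196 \cdot 108} = \frac{1}{1 + 21168} = \frac{1}{21169}$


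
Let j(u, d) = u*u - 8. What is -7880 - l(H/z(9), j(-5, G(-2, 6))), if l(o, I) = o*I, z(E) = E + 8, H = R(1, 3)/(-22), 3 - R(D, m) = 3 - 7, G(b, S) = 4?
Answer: -173353/22 ≈ -7879.7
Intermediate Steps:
R(D, m) = 7 (R(D, m) = 3 - (3 - 7) = 3 - 1*(-4) = 3 + 4 = 7)
j(u, d) = -8 + u² (j(u, d) = u² - 8 = -8 + u²)
H = -7/22 (H = 7/(-22) = 7*(-1/22) = -7/22 ≈ -0.31818)
z(E) = 8 + E
l(o, I) = I*o
-7880 - l(H/z(9), j(-5, G(-2, 6))) = -7880 - (-8 + (-5)²)*(-7/(22*(8 + 9))) = -7880 - (-8 + 25)*(-7/22/17) = -7880 - 17*(-7/22*1/17) = -7880 - 17*(-7)/374 = -7880 - 1*(-7/22) = -7880 + 7/22 = -173353/22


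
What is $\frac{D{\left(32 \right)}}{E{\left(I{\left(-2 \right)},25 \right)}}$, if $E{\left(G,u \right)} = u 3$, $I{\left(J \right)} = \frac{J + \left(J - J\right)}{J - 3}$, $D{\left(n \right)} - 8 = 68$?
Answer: $\frac{76}{75} \approx 1.0133$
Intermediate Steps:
$D{\left(n \right)} = 76$ ($D{\left(n \right)} = 8 + 68 = 76$)
$I{\left(J \right)} = \frac{J}{-3 + J}$ ($I{\left(J \right)} = \frac{J + 0}{-3 + J} = \frac{J}{-3 + J}$)
$E{\left(G,u \right)} = 3 u$
$\frac{D{\left(32 \right)}}{E{\left(I{\left(-2 \right)},25 \right)}} = \frac{76}{3 \cdot 25} = \frac{76}{75}$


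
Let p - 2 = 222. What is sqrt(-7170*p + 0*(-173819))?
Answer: 8*I*sqrt(25095) ≈ 1267.3*I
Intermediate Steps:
p = 224 (p = 2 + 222 = 224)
sqrt(-7170*p + 0*(-173819)) = sqrt(-7170*224 + 0*(-173819)) = sqrt(-1606080 + 0) = sqrt(-1606080) = 8*I*sqrt(25095)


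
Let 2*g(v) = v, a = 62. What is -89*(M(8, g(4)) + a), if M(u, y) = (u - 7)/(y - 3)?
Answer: -5429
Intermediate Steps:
g(v) = v/2
M(u, y) = (-7 + u)/(-3 + y)
-89*(M(8, g(4)) + a) = -89*((-7 + 8)/(-3 + (½)*4) + 62) = -89*(1/(-3 + 2) + 62) = -89*(1/(-1) + 62) = -89*(-1*1 + 62) = -89*(-1 + 62) = -89*61 = -5429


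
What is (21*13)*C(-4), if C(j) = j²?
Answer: 4368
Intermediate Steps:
(21*13)*C(-4) = (21*13)*(-4)² = 273*16 = 4368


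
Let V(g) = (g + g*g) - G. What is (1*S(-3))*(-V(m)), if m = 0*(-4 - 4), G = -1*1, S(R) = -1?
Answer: 1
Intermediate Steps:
G = -1
m = 0 (m = 0*(-8) = 0)
V(g) = 1 + g + g² (V(g) = (g + g*g) - 1*(-1) = (g + g²) + 1 = 1 + g + g²)
(1*S(-3))*(-V(m)) = (1*(-1))*(-(1 + 0 + 0²)) = -(-1)*(1 + 0 + 0) = -(-1) = -1*(-1) = 1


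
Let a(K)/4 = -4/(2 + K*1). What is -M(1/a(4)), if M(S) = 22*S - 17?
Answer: 101/4 ≈ 25.250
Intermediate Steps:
a(K) = -16/(2 + K) (a(K) = 4*(-4/(2 + K*1)) = 4*(-4/(2 + K)) = -16/(2 + K))
M(S) = -17 + 22*S
-M(1/a(4)) = -(-17 + 22/((-16/(2 + 4)))) = -(-17 + 22/((-16/6))) = -(-17 + 22/((-16*1/6))) = -(-17 + 22/(-8/3)) = -(-17 + 22*(-3/8)) = -(-17 - 33/4) = -1*(-101/4) = 101/4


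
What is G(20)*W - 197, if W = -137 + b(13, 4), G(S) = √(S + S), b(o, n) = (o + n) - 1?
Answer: -197 - 242*√10 ≈ -962.27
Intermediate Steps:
b(o, n) = -1 + n + o (b(o, n) = (n + o) - 1 = -1 + n + o)
G(S) = √2*√S (G(S) = √(2*S) = √2*√S)
W = -121 (W = -137 + (-1 + 4 + 13) = -137 + 16 = -121)
G(20)*W - 197 = (√2*√20)*(-121) - 197 = (√2*(2*√5))*(-121) - 197 = (2*√10)*(-121) - 197 = -242*√10 - 197 = -197 - 242*√10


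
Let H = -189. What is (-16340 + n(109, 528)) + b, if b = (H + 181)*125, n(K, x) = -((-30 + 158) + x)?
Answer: -17996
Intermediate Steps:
n(K, x) = -128 - x (n(K, x) = -(128 + x) = -128 - x)
b = -1000 (b = (-189 + 181)*125 = -8*125 = -1000)
(-16340 + n(109, 528)) + b = (-16340 + (-128 - 1*528)) - 1000 = (-16340 + (-128 - 528)) - 1000 = (-16340 - 656) - 1000 = -16996 - 1000 = -17996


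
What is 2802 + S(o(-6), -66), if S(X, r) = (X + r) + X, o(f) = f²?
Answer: 2808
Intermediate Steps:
S(X, r) = r + 2*X
2802 + S(o(-6), -66) = 2802 + (-66 + 2*(-6)²) = 2802 + (-66 + 2*36) = 2802 + (-66 + 72) = 2802 + 6 = 2808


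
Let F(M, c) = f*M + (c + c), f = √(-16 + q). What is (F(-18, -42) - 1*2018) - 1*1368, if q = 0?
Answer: -3470 - 72*I ≈ -3470.0 - 72.0*I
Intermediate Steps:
f = 4*I (f = √(-16 + 0) = √(-16) = 4*I ≈ 4.0*I)
F(M, c) = 2*c + 4*I*M (F(M, c) = (4*I)*M + (c + c) = 4*I*M + 2*c = 2*c + 4*I*M)
(F(-18, -42) - 1*2018) - 1*1368 = ((2*(-42) + 4*I*(-18)) - 1*2018) - 1*1368 = ((-84 - 72*I) - 2018) - 1368 = (-2102 - 72*I) - 1368 = -3470 - 72*I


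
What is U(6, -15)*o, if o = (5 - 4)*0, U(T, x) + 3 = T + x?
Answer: 0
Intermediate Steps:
U(T, x) = -3 + T + x (U(T, x) = -3 + (T + x) = -3 + T + x)
o = 0 (o = 1*0 = 0)
U(6, -15)*o = (-3 + 6 - 15)*0 = -12*0 = 0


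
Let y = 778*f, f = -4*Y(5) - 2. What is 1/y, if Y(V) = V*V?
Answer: -1/79356 ≈ -1.2601e-5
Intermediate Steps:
Y(V) = V**2
f = -102 (f = -4*5**2 - 2 = -4*25 - 2 = -100 - 2 = -102)
y = -79356 (y = 778*(-102) = -79356)
1/y = 1/(-79356) = -1/79356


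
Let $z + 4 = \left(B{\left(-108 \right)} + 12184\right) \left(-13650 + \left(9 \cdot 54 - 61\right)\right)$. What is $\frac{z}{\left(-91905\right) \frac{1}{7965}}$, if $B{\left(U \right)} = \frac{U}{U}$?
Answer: $\frac{85568859999}{6127} \approx 1.3966 \cdot 10^{7}$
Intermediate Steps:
$B{\left(U \right)} = 1$
$z = -161146629$ ($z = -4 + \left(1 + 12184\right) \left(-13650 + \left(9 \cdot 54 - 61\right)\right) = -4 + 12185 \left(-13650 + \left(486 - 61\right)\right) = -4 + 12185 \left(-13650 + 425\right) = -4 + 12185 \left(-13225\right) = -4 - 161146625 = -161146629$)
$\frac{z}{\left(-91905\right) \frac{1}{7965}} = - \frac{161146629}{\left(-91905\right) \frac{1}{7965}} = - \frac{161146629}{- \frac{6127}{531}} = \left(-161146629\right) \left(- \frac{531}{6127}\right) = \frac{85568859999}{6127}$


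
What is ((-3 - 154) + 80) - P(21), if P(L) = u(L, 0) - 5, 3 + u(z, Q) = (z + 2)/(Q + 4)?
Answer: -299/4 ≈ -74.750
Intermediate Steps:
u(z, Q) = -3 + (2 + z)/(4 + Q) (u(z, Q) = -3 + (z + 2)/(Q + 4) = -3 + (2 + z)/(4 + Q))
P(L) = -15/2 + L/4 (P(L) = (-10 + L - 3*0)/(4 + 0) - 5 = (-10 + L + 0)/4 - 5 = (-10 + L)/4 - 5 = (-5/2 + L/4) - 5 = -15/2 + L/4)
((-3 - 154) + 80) - P(21) = ((-3 - 154) + 80) - (-15/2 + (¼)*21) = (-157 + 80) - (-15/2 + 21/4) = -77 - 1*(-9/4) = -77 + 9/4 = -299/4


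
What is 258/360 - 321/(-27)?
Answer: 2269/180 ≈ 12.606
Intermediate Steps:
258/360 - 321/(-27) = 258*(1/360) - 321*(-1/27) = 43/60 + 107/9 = 2269/180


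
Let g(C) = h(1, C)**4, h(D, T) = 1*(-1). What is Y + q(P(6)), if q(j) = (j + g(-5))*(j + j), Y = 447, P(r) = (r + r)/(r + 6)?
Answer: 451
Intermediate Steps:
P(r) = 2*r/(6 + r) (P(r) = (2*r)/(6 + r) = 2*r/(6 + r))
h(D, T) = -1
g(C) = 1 (g(C) = (-1)**4 = 1)
q(j) = 2*j*(1 + j) (q(j) = (j + 1)*(j + j) = (1 + j)*(2*j) = 2*j*(1 + j))
Y + q(P(6)) = 447 + 2*(2*6/(6 + 6))*(1 + 2*6/(6 + 6)) = 447 + 2*(2*6/12)*(1 + 2*6/12) = 447 + 2*(2*6*(1/12))*(1 + 2*6*(1/12)) = 447 + 2*1*(1 + 1) = 447 + 2*1*2 = 447 + 4 = 451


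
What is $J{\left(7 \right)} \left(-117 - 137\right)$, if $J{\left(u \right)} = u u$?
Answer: $-12446$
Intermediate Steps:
$J{\left(u \right)} = u^{2}$
$J{\left(7 \right)} \left(-117 - 137\right) = 7^{2} \left(-117 - 137\right) = 49 \left(-254\right) = -12446$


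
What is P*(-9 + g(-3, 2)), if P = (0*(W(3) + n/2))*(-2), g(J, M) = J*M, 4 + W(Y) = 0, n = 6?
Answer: 0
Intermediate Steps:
W(Y) = -4 (W(Y) = -4 + 0 = -4)
P = 0 (P = (0*(-4 + 6/2))*(-2) = (0*(-4 + 6*(1/2)))*(-2) = (0*(-4 + 3))*(-2) = (0*(-1))*(-2) = 0*(-2) = 0)
P*(-9 + g(-3, 2)) = 0*(-9 - 3*2) = 0*(-9 - 6) = 0*(-15) = 0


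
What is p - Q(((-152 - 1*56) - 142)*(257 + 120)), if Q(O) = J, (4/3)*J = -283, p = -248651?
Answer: -993755/4 ≈ -2.4844e+5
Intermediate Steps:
J = -849/4 (J = (¾)*(-283) = -849/4 ≈ -212.25)
Q(O) = -849/4
p - Q(((-152 - 1*56) - 142)*(257 + 120)) = -248651 - 1*(-849/4) = -248651 + 849/4 = -993755/4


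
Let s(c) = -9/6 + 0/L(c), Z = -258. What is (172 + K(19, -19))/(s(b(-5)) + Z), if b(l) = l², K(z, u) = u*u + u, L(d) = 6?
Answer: -1028/519 ≈ -1.9807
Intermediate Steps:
K(z, u) = u + u² (K(z, u) = u² + u = u + u²)
s(c) = -3/2 (s(c) = -9/6 + 0/6 = -9*⅙ + 0*(⅙) = -3/2 + 0 = -3/2)
(172 + K(19, -19))/(s(b(-5)) + Z) = (172 - 19*(1 - 19))/(-3/2 - 258) = (172 - 19*(-18))/(-519/2) = (172 + 342)*(-2/519) = 514*(-2/519) = -1028/519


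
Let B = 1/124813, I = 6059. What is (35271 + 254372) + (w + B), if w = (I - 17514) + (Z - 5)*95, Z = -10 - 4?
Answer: 34496191380/124813 ≈ 2.7638e+5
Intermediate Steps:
B = 1/124813 ≈ 8.0120e-6
Z = -14
w = -13260 (w = (6059 - 17514) + (-14 - 5)*95 = -11455 - 19*95 = -11455 - 1805 = -13260)
(35271 + 254372) + (w + B) = (35271 + 254372) + (-13260 + 1/124813) = 289643 - 1655020379/124813 = 34496191380/124813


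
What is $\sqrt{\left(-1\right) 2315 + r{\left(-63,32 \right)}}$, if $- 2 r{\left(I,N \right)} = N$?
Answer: $3 i \sqrt{259} \approx 48.28 i$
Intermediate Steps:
$r{\left(I,N \right)} = - \frac{N}{2}$
$\sqrt{\left(-1\right) 2315 + r{\left(-63,32 \right)}} = \sqrt{\left(-1\right) 2315 - 16} = \sqrt{-2315 - 16} = \sqrt{-2331} = 3 i \sqrt{259}$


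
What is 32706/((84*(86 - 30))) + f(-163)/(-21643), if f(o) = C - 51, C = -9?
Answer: 118023033/16968112 ≈ 6.9556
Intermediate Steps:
f(o) = -60 (f(o) = -9 - 51 = -60)
32706/((84*(86 - 30))) + f(-163)/(-21643) = 32706/((84*(86 - 30))) - 60/(-21643) = 32706/((84*56)) - 60*(-1/21643) = 32706/4704 + 60/21643 = 32706*(1/4704) + 60/21643 = 5451/784 + 60/21643 = 118023033/16968112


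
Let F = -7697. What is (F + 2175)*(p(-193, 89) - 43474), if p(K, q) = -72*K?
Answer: 163329716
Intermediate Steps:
(F + 2175)*(p(-193, 89) - 43474) = (-7697 + 2175)*(-72*(-193) - 43474) = -5522*(13896 - 43474) = -5522*(-29578) = 163329716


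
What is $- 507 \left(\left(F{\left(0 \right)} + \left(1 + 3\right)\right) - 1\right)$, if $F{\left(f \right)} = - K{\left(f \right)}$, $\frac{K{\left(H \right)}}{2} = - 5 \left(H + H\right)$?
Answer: $-1521$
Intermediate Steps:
$K{\left(H \right)} = - 20 H$ ($K{\left(H \right)} = 2 \left(- 5 \left(H + H\right)\right) = 2 \left(- 5 \cdot 2 H\right) = 2 \left(- 10 H\right) = - 20 H$)
$F{\left(f \right)} = 20 f$ ($F{\left(f \right)} = - \left(-20\right) f = 20 f$)
$- 507 \left(\left(F{\left(0 \right)} + \left(1 + 3\right)\right) - 1\right) = - 507 \left(\left(20 \cdot 0 + \left(1 + 3\right)\right) - 1\right) = - 507 \left(\left(0 + 4\right) - 1\right) = - 507 \left(4 - 1\right) = \left(-507\right) 3 = -1521$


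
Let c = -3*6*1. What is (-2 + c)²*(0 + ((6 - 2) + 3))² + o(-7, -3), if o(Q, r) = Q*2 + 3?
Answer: 19589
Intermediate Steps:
o(Q, r) = 3 + 2*Q (o(Q, r) = 2*Q + 3 = 3 + 2*Q)
c = -18 (c = -18*1 = -18)
(-2 + c)²*(0 + ((6 - 2) + 3))² + o(-7, -3) = (-2 - 18)²*(0 + ((6 - 2) + 3))² + (3 + 2*(-7)) = (-20)²*(0 + (4 + 3))² + (3 - 14) = 400*(0 + 7)² - 11 = 400*7² - 11 = 400*49 - 11 = 19600 - 11 = 19589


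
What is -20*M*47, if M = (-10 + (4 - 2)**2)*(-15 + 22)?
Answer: 39480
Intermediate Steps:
M = -42 (M = (-10 + 2**2)*7 = (-10 + 4)*7 = -6*7 = -42)
-20*M*47 = -20*(-42)*47 = 840*47 = 39480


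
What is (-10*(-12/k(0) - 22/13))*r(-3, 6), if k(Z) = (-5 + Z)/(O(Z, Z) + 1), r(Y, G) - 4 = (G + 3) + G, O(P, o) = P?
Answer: -1748/13 ≈ -134.46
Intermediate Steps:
r(Y, G) = 7 + 2*G (r(Y, G) = 4 + ((G + 3) + G) = 4 + ((3 + G) + G) = 4 + (3 + 2*G) = 7 + 2*G)
k(Z) = (-5 + Z)/(1 + Z) (k(Z) = (-5 + Z)/(Z + 1) = (-5 + Z)/(1 + Z))
(-10*(-12/k(0) - 22/13))*r(-3, 6) = (-10*(-12*(1 + 0)/(-5 + 0) - 22/13))*(7 + 2*6) = (-10*(-12/(-5/1) - 22*1/13))*(7 + 12) = -10*(-12/(1*(-5)) - 22/13)*19 = -10*(-12/(-5) - 22/13)*19 = -10*(-12*(-1/5) - 22/13)*19 = -10*(12/5 - 22/13)*19 = -10*46/65*19 = -92/13*19 = -1748/13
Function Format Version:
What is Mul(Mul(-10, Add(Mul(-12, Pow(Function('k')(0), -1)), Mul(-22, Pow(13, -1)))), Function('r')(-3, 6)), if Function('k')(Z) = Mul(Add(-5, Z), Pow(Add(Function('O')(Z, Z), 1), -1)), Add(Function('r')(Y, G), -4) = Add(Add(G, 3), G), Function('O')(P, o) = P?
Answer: Rational(-1748, 13) ≈ -134.46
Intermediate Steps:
Function('r')(Y, G) = Add(7, Mul(2, G)) (Function('r')(Y, G) = Add(4, Add(Add(G, 3), G)) = Add(4, Add(Add(3, G), G)) = Add(4, Add(3, Mul(2, G))) = Add(7, Mul(2, G)))
Function('k')(Z) = Mul(Pow(Add(1, Z), -1), Add(-5, Z)) (Function('k')(Z) = Mul(Add(-5, Z), Pow(Add(Z, 1), -1)) = Mul(Add(-5, Z), Pow(Add(1, Z), -1)) = Mul(Pow(Add(1, Z), -1), Add(-5, Z)))
Mul(Mul(-10, Add(Mul(-12, Pow(Function('k')(0), -1)), Mul(-22, Pow(13, -1)))), Function('r')(-3, 6)) = Mul(Mul(-10, Add(Mul(-12, Pow(Mul(Pow(Add(1, 0), -1), Add(-5, 0)), -1)), Mul(-22, Pow(13, -1)))), Add(7, Mul(2, 6))) = Mul(Mul(-10, Add(Mul(-12, Pow(Mul(Pow(1, -1), -5), -1)), Mul(-22, Rational(1, 13)))), Add(7, 12)) = Mul(Mul(-10, Add(Mul(-12, Pow(Mul(1, -5), -1)), Rational(-22, 13))), 19) = Mul(Mul(-10, Add(Mul(-12, Pow(-5, -1)), Rational(-22, 13))), 19) = Mul(Mul(-10, Add(Mul(-12, Rational(-1, 5)), Rational(-22, 13))), 19) = Mul(Mul(-10, Add(Rational(12, 5), Rational(-22, 13))), 19) = Mul(Mul(-10, Rational(46, 65)), 19) = Mul(Rational(-92, 13), 19) = Rational(-1748, 13)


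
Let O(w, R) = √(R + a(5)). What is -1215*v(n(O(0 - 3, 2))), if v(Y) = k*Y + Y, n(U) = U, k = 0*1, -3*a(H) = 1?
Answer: -405*√15 ≈ -1568.6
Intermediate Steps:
a(H) = -⅓ (a(H) = -⅓*1 = -⅓)
O(w, R) = √(-⅓ + R) (O(w, R) = √(R - ⅓) = √(-⅓ + R))
k = 0
v(Y) = Y (v(Y) = 0*Y + Y = 0 + Y = Y)
-1215*v(n(O(0 - 3, 2))) = -405*√(-3 + 9*2) = -405*√(-3 + 18) = -405*√15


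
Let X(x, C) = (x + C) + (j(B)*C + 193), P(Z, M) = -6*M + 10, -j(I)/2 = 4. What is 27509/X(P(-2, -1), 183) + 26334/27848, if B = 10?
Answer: -92230073/3731632 ≈ -24.716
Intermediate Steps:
j(I) = -8 (j(I) = -2*4 = -8)
P(Z, M) = 10 - 6*M
X(x, C) = 193 + x - 7*C (X(x, C) = (x + C) + (-8*C + 193) = (C + x) + (193 - 8*C) = 193 + x - 7*C)
27509/X(P(-2, -1), 183) + 26334/27848 = 27509/(193 + (10 - 6*(-1)) - 7*183) + 26334/27848 = 27509/(193 + (10 + 6) - 1281) + 26334*(1/27848) = 27509/(193 + 16 - 1281) + 13167/13924 = 27509/(-1072) + 13167/13924 = 27509*(-1/1072) + 13167/13924 = -27509/1072 + 13167/13924 = -92230073/3731632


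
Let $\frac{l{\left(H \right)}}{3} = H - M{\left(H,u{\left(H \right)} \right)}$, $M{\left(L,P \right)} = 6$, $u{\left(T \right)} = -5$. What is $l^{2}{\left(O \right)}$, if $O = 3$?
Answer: $81$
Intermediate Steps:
$l{\left(H \right)} = -18 + 3 H$ ($l{\left(H \right)} = 3 \left(H - 6\right) = 3 \left(-6 + H\right) = -18 + 3 H$)
$l^{2}{\left(O \right)} = \left(-18 + 3 \cdot 3\right)^{2} = \left(-18 + 9\right)^{2} = \left(-9\right)^{2} = 81$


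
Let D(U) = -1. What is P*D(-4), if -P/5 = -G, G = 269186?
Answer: -1345930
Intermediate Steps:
P = 1345930 (P = -(-5)*269186 = -5*(-269186) = 1345930)
P*D(-4) = 1345930*(-1) = -1345930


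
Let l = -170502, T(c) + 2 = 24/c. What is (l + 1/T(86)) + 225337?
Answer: 4057747/74 ≈ 54834.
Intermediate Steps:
T(c) = -2 + 24/c
(l + 1/T(86)) + 225337 = (-170502 + 1/(-2 + 24/86)) + 225337 = (-170502 + 1/(-2 + 24*(1/86))) + 225337 = (-170502 + 1/(-2 + 12/43)) + 225337 = (-170502 + 1/(-74/43)) + 225337 = (-170502 - 43/74) + 225337 = -12617191/74 + 225337 = 4057747/74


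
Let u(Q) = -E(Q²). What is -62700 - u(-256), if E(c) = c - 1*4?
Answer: 2832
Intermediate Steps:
E(c) = -4 + c (E(c) = c - 4 = -4 + c)
u(Q) = 4 - Q² (u(Q) = -(-4 + Q²) = 4 - Q²)
-62700 - u(-256) = -62700 - (4 - 1*(-256)²) = -62700 - (4 - 1*65536) = -62700 - (4 - 65536) = -62700 - 1*(-65532) = -62700 + 65532 = 2832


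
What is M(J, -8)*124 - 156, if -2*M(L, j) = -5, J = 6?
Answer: 154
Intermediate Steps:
M(L, j) = 5/2 (M(L, j) = -1/2*(-5) = 5/2)
M(J, -8)*124 - 156 = (5/2)*124 - 156 = 310 - 156 = 154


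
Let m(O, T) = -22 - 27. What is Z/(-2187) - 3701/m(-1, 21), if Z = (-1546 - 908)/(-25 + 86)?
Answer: 164619851/2178981 ≈ 75.549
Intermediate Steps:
m(O, T) = -49
Z = -2454/61 ≈ -40.229
Z/(-2187) - 3701/m(-1, 21) = -2454/61/(-2187) - 3701/(-49) = -2454/61*(-1/2187) - 3701*(-1/49) = 818/44469 + 3701/49 = 164619851/2178981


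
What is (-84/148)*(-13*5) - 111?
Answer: -2742/37 ≈ -74.108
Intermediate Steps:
(-84/148)*(-13*5) - 111 = -84*1/148*(-65) - 111 = -21/37*(-65) - 111 = 1365/37 - 111 = -2742/37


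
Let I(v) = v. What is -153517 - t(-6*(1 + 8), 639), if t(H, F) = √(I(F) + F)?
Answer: -153517 - 3*√142 ≈ -1.5355e+5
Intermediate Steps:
t(H, F) = √2*√F (t(H, F) = √(F + F) = √(2*F) = √2*√F)
-153517 - t(-6*(1 + 8), 639) = -153517 - √2*√639 = -153517 - √2*3*√71 = -153517 - 3*√142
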